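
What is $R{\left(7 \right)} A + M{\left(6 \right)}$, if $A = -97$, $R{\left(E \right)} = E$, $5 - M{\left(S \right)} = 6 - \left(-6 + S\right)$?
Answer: $-680$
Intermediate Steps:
$M{\left(S \right)} = -7 + S$ ($M{\left(S \right)} = 5 - \left(6 - \left(-6 + S\right)\right) = 5 - \left(12 - S\right) = 5 + \left(-12 + S\right) = -7 + S$)
$R{\left(7 \right)} A + M{\left(6 \right)} = 7 \left(-97\right) + \left(-7 + 6\right) = -679 - 1 = -680$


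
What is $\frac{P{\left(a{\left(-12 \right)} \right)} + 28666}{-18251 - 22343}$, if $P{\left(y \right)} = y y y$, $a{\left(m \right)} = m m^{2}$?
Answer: $\frac{2579875843}{20297} \approx 1.2711 \cdot 10^{5}$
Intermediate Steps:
$a{\left(m \right)} = m^{3}$
$P{\left(y \right)} = y^{3}$ ($P{\left(y \right)} = y^{2} y = y^{3}$)
$\frac{P{\left(a{\left(-12 \right)} \right)} + 28666}{-18251 - 22343} = \frac{\left(\left(-12\right)^{3}\right)^{3} + 28666}{-18251 - 22343} = \frac{\left(-1728\right)^{3} + 28666}{-40594} = \left(-5159780352 + 28666\right) \left(- \frac{1}{40594}\right) = \left(-5159751686\right) \left(- \frac{1}{40594}\right) = \frac{2579875843}{20297}$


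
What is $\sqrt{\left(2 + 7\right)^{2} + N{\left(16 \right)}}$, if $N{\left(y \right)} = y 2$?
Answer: $\sqrt{113} \approx 10.63$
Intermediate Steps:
$N{\left(y \right)} = 2 y$
$\sqrt{\left(2 + 7\right)^{2} + N{\left(16 \right)}} = \sqrt{\left(2 + 7\right)^{2} + 2 \cdot 16} = \sqrt{9^{2} + 32} = \sqrt{81 + 32} = \sqrt{113}$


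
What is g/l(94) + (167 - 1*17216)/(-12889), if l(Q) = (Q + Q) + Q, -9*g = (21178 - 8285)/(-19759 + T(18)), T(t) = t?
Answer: 854366394119/645773158962 ≈ 1.3230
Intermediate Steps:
g = 12893/177669 (g = -(21178 - 8285)/(9*(-19759 + 18)) = -12893/(9*(-19741)) = -12893*(-1)/(9*19741) = -⅑*(-12893/19741) = 12893/177669 ≈ 0.072567)
l(Q) = 3*Q (l(Q) = 2*Q + Q = 3*Q)
g/l(94) + (167 - 1*17216)/(-12889) = 12893/(177669*((3*94))) + (167 - 1*17216)/(-12889) = (12893/177669)/282 + (167 - 17216)*(-1/12889) = (12893/177669)*(1/282) - 17049*(-1/12889) = 12893/50102658 + 17049/12889 = 854366394119/645773158962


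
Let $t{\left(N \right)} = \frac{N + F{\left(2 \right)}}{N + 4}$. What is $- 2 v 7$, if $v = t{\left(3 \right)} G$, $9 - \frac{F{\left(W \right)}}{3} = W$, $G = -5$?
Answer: $240$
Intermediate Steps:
$F{\left(W \right)} = 27 - 3 W$
$t{\left(N \right)} = \frac{21 + N}{4 + N}$ ($t{\left(N \right)} = \frac{N + \left(27 - 6\right)}{N + 4} = \frac{N + \left(27 - 6\right)}{4 + N} = \frac{N + 21}{4 + N} = \frac{21 + N}{4 + N}$)
$v = - \frac{120}{7}$ ($v = \frac{21 + 3}{4 + 3} \left(-5\right) = \frac{1}{7} \cdot 24 \left(-5\right) = \frac{24}{7} \left(-5\right) = - \frac{120}{7} \approx -17.143$)
$- 2 v 7 = \left(-2\right) \left(- \frac{120}{7}\right) 7 = \frac{240}{7} \cdot 7 = 240$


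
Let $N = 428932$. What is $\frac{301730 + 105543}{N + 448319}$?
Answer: $\frac{407273}{877251} \approx 0.46426$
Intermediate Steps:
$\frac{301730 + 105543}{N + 448319} = \frac{301730 + 105543}{428932 + 448319} = \frac{407273}{877251}$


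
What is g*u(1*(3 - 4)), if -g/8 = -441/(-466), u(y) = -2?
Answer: 3528/233 ≈ 15.142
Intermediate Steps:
g = -1764/233 (g = -(-3528)/(-466) = -(-3528)*(-1)/466 = -8*441/466 = -1764/233 ≈ -7.5708)
g*u(1*(3 - 4)) = -1764/233*(-2) = 3528/233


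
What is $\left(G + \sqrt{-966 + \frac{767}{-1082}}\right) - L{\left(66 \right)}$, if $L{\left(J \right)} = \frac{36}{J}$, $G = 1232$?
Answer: $\frac{13546}{11} + \frac{i \sqrt{1131749278}}{1082} \approx 1231.5 + 31.092 i$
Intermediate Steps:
$\left(G + \sqrt{-966 + \frac{767}{-1082}}\right) - L{\left(66 \right)} = \left(1232 + \sqrt{-966 + \frac{767}{-1082}}\right) - \frac{36}{66} = \left(1232 + \sqrt{-966 + 767 \left(- \frac{1}{1082}\right)}\right) - 36 \cdot \frac{1}{66} = \left(1232 + \sqrt{-966 - \frac{767}{1082}}\right) - \frac{6}{11} = \left(1232 + \sqrt{- \frac{1045979}{1082}}\right) - \frac{6}{11} = \left(1232 + \frac{i \sqrt{1131749278}}{1082}\right) - \frac{6}{11} = \frac{13546}{11} + \frac{i \sqrt{1131749278}}{1082}$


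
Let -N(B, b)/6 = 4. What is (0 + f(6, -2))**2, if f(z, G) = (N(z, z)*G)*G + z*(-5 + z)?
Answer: 8100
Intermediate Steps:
N(B, b) = -24 (N(B, b) = -6*4 = -24)
f(z, G) = -24*G**2 + z*(-5 + z) (f(z, G) = (-24*G)*G + z*(-5 + z) = -24*G**2 + z*(-5 + z))
(0 + f(6, -2))**2 = (0 + (6**2 - 24*(-2)**2 - 5*6))**2 = (0 + (36 - 24*4 - 30))**2 = (0 + (36 - 96 - 30))**2 = (0 - 90)**2 = (-90)**2 = 8100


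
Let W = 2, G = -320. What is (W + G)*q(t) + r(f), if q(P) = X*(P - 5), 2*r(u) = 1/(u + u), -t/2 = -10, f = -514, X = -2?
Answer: 19614239/2056 ≈ 9540.0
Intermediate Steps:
t = 20 (t = -2*(-10) = 20)
r(u) = 1/(4*u) (r(u) = 1/(2*(u + u)) = 1/(2*((2*u))) = (1/(2*u))/2 = 1/(4*u))
q(P) = 10 - 2*P (q(P) = -2*(P - 5) = -2*(-5 + P) = 10 - 2*P)
(W + G)*q(t) + r(f) = (2 - 320)*(10 - 2*20) + (¼)/(-514) = -318*(10 - 40) + (¼)*(-1/514) = -318*(-30) - 1/2056 = 9540 - 1/2056 = 19614239/2056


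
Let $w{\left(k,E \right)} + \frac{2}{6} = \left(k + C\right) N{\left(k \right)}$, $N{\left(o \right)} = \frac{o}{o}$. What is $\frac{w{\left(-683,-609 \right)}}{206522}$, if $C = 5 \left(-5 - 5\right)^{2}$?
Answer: $- \frac{275}{309783} \approx -0.00088772$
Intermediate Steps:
$N{\left(o \right)} = 1$
$C = 500$ ($C = 5 \left(-10\right)^{2} = 5 \cdot 100 = 500$)
$w{\left(k,E \right)} = \frac{1499}{3} + k$ ($w{\left(k,E \right)} = - \frac{1}{3} + \left(k + 500\right) 1 = - \frac{1}{3} + \left(500 + k\right) 1 = - \frac{1}{3} + \left(500 + k\right) = \frac{1499}{3} + k$)
$\frac{w{\left(-683,-609 \right)}}{206522} = \frac{\frac{1499}{3} - 683}{206522} = \left(- \frac{550}{3}\right) \frac{1}{206522} = - \frac{275}{309783}$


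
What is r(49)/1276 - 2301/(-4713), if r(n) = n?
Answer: 1055671/2004596 ≈ 0.52663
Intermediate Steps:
r(49)/1276 - 2301/(-4713) = 49/1276 - 2301/(-4713) = 49*(1/1276) - 2301*(-1/4713) = 49/1276 + 767/1571 = 1055671/2004596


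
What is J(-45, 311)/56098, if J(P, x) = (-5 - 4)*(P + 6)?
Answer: 351/56098 ≈ 0.0062569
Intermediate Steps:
J(P, x) = -54 - 9*P (J(P, x) = -9*(6 + P) = -54 - 9*P)
J(-45, 311)/56098 = (-54 - 9*(-45))/56098 = (-54 + 405)*(1/56098) = 351*(1/56098) = 351/56098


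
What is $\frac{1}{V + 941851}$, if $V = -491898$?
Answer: $\frac{1}{449953} \approx 2.2225 \cdot 10^{-6}$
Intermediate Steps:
$\frac{1}{V + 941851} = \frac{1}{-491898 + 941851} = \frac{1}{449953}$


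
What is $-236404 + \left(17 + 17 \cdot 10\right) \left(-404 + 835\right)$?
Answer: $-155807$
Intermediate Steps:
$-236404 + \left(17 + 17 \cdot 10\right) \left(-404 + 835\right) = -236404 + \left(17 + 170\right) 431 = -236404 + 187 \cdot 431 = -236404 + 80597 = -155807$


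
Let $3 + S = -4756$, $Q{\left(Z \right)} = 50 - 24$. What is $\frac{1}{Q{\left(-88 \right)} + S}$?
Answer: $- \frac{1}{4733} \approx -0.00021128$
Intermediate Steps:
$Q{\left(Z \right)} = 26$
$S = -4759$ ($S = -3 - 4756 = -4759$)
$\frac{1}{Q{\left(-88 \right)} + S} = \frac{1}{26 - 4759} = \frac{1}{-4733} = - \frac{1}{4733}$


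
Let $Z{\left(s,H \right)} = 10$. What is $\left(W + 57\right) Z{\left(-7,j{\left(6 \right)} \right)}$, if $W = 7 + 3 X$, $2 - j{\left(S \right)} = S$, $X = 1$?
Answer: $670$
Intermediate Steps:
$j{\left(S \right)} = 2 - S$
$W = 10$ ($W = 7 + 3 \cdot 1 = 7 + 3 = 10$)
$\left(W + 57\right) Z{\left(-7,j{\left(6 \right)} \right)} = \left(10 + 57\right) 10 = 67 \cdot 10 = 670$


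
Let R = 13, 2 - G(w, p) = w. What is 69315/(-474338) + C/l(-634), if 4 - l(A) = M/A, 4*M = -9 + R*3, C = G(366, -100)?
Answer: -219284257981/2412957406 ≈ -90.878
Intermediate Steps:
G(w, p) = 2 - w
C = -364 (C = 2 - 1*366 = 2 - 366 = -364)
M = 15/2 (M = (-9 + 13*3)/4 = (-9 + 39)/4 = (1/4)*30 = 15/2 ≈ 7.5000)
l(A) = 4 - 15/(2*A)
69315/(-474338) + C/l(-634) = 69315/(-474338) - 364/(4 - 15/2/(-634)) = 69315*(-1/474338) - 364/(4 - 15/2*(-1/634)) = -69315/474338 - 364/(4 + 15/1268) = -69315/474338 - 364/5087/1268 = -69315/474338 - 364*1268/5087 = -69315/474338 - 461552/5087 = -219284257981/2412957406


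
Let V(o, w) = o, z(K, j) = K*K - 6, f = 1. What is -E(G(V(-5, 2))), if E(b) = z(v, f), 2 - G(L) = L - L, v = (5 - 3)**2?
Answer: -10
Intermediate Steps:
v = 4 (v = 2**2 = 4)
z(K, j) = -6 + K**2 (z(K, j) = K**2 - 6 = -6 + K**2)
G(L) = 2 (G(L) = 2 - (L - L) = 2 - 1*0 = 2 + 0 = 2)
E(b) = 10 (E(b) = -6 + 4**2 = -6 + 16 = 10)
-E(G(V(-5, 2))) = -1*10 = -10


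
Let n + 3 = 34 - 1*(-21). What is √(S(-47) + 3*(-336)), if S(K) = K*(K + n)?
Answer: I*√1243 ≈ 35.256*I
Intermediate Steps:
n = 52 (n = -3 + (34 - 1*(-21)) = -3 + (34 + 21) = -3 + 55 = 52)
S(K) = K*(52 + K) (S(K) = K*(K + 52) = K*(52 + K))
√(S(-47) + 3*(-336)) = √(-47*(52 - 47) + 3*(-336)) = √(-47*5 - 1008) = √(-235 - 1008) = √(-1243) = I*√1243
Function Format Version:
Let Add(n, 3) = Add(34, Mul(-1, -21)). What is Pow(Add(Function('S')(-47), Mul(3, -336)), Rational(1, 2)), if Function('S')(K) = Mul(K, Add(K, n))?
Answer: Mul(I, Pow(1243, Rational(1, 2))) ≈ Mul(35.256, I)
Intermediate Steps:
n = 52 (n = Add(-3, Add(34, Mul(-1, -21))) = Add(-3, Add(34, 21)) = Add(-3, 55) = 52)
Function('S')(K) = Mul(K, Add(52, K)) (Function('S')(K) = Mul(K, Add(K, 52)) = Mul(K, Add(52, K)))
Pow(Add(Function('S')(-47), Mul(3, -336)), Rational(1, 2)) = Pow(Add(Mul(-47, Add(52, -47)), Mul(3, -336)), Rational(1, 2)) = Pow(Add(Mul(-47, 5), -1008), Rational(1, 2)) = Pow(Add(-235, -1008), Rational(1, 2)) = Pow(-1243, Rational(1, 2)) = Mul(I, Pow(1243, Rational(1, 2)))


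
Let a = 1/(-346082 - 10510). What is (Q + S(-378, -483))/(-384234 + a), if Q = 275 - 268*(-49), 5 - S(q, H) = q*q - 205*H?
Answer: 11639519472/19573538647 ≈ 0.59466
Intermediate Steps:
S(q, H) = 5 - q**2 + 205*H (S(q, H) = 5 - (q*q - 205*H) = 5 - (q**2 - 205*H) = 5 + (-q**2 + 205*H) = 5 - q**2 + 205*H)
Q = 13407 (Q = 275 + 13132 = 13407)
a = -1/356592 (a = 1/(-356592) = -1/356592 ≈ -2.8043e-6)
(Q + S(-378, -483))/(-384234 + a) = (13407 + (5 - 1*(-378)**2 + 205*(-483)))/(-384234 - 1/356592) = (13407 + (5 - 1*142884 - 99015))/(-137014770529/356592) = (13407 + (5 - 142884 - 99015))*(-356592/137014770529) = (13407 - 241894)*(-356592/137014770529) = -228487*(-356592/137014770529) = 11639519472/19573538647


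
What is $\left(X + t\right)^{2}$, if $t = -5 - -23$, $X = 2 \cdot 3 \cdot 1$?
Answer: $576$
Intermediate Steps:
$X = 6$ ($X = 6 \cdot 1 = 6$)
$t = 18$ ($t = -5 + 23 = 18$)
$\left(X + t\right)^{2} = \left(6 + 18\right)^{2} = 24^{2} = 576$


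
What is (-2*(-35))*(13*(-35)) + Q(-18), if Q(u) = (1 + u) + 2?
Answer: -31865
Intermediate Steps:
Q(u) = 3 + u
(-2*(-35))*(13*(-35)) + Q(-18) = (-2*(-35))*(13*(-35)) + (3 - 18) = 70*(-455) - 15 = -31850 - 15 = -31865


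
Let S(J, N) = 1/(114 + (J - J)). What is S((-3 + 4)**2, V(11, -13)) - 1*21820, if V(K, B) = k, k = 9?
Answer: -2487479/114 ≈ -21820.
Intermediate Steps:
V(K, B) = 9
S(J, N) = 1/114 (S(J, N) = 1/(114 + 0) = 1/114)
S((-3 + 4)**2, V(11, -13)) - 1*21820 = 1/114 - 1*21820 = 1/114 - 21820 = -2487479/114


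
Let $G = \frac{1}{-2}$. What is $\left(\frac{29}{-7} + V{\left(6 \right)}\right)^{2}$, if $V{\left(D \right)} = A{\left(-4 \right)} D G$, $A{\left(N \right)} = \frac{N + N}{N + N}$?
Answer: $\frac{2500}{49} \approx 51.02$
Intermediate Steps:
$G = - \frac{1}{2} \approx -0.5$
$A{\left(N \right)} = 1$ ($A{\left(N \right)} = \frac{2 N}{2 N} = 2 N \frac{1}{2 N} = 1$)
$V{\left(D \right)} = - \frac{D}{2}$ ($V{\left(D \right)} = 1 D \left(- \frac{1}{2}\right) = D \left(- \frac{1}{2}\right) = - \frac{D}{2}$)
$\left(\frac{29}{-7} + V{\left(6 \right)}\right)^{2} = \left(\frac{29}{-7} - 3\right)^{2} = \left(29 \left(- \frac{1}{7}\right) - 3\right)^{2} = \left(- \frac{29}{7} - 3\right)^{2} = \left(- \frac{50}{7}\right)^{2} = \frac{2500}{49}$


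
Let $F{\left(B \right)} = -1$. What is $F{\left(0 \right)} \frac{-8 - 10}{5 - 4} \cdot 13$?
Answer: $234$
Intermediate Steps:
$F{\left(0 \right)} \frac{-8 - 10}{5 - 4} \cdot 13 = - \frac{-8 - 10}{5 - 4} \cdot 13 = - \frac{-18}{1} \cdot 13 = - \left(-18\right) 1 \cdot 13 = \left(-1\right) \left(-18\right) 13 = 18 \cdot 13 = 234$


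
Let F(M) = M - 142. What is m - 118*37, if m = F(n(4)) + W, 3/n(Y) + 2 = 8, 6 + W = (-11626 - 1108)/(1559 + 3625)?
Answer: -11705359/2592 ≈ -4516.0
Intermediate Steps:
W = -21919/2592 (W = -6 + (-11626 - 1108)/(1559 + 3625) = -6 - 12734/5184 = -6 - 12734*1/5184 = -6 - 6367/2592 = -21919/2592 ≈ -8.4564)
n(Y) = ½ (n(Y) = 3/(-2 + 8) = 3/6 = 3*(⅙) = ½)
F(M) = -142 + M
m = -388687/2592 (m = (-142 + ½) - 21919/2592 = -283/2 - 21919/2592 = -388687/2592 ≈ -149.96)
m - 118*37 = -388687/2592 - 118*37 = -388687/2592 - 1*4366 = -388687/2592 - 4366 = -11705359/2592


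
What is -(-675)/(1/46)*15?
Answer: 465750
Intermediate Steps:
-(-675)/(1/46)*15 = -(-675)/1/46*15 = -(-675)*46*15 = -15*(-2070)*15 = 31050*15 = 465750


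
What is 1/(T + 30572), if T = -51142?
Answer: -1/20570 ≈ -4.8614e-5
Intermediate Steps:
1/(T + 30572) = 1/(-51142 + 30572) = 1/(-20570) = -1/20570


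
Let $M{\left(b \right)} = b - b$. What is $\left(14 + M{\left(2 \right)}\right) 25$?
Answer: $350$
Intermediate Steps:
$M{\left(b \right)} = 0$
$\left(14 + M{\left(2 \right)}\right) 25 = \left(14 + 0\right) 25 = 14 \cdot 25 = 350$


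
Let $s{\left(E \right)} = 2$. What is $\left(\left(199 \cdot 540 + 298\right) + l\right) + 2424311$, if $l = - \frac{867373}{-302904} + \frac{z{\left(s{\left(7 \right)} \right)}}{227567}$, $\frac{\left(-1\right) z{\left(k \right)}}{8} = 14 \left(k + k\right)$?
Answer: $\frac{174538130451811691}{68930954568} \approx 2.5321 \cdot 10^{6}$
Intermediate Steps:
$z{\left(k \right)} = - 224 k$ ($z{\left(k \right)} = - 8 \cdot 14 \left(k + k\right) = - 8 \cdot 14 \cdot 2 k = - 8 \cdot 28 k = - 224 k$)
$l = \frac{197249770499}{68930954568}$ ($l = - \frac{867373}{-302904} + \frac{\left(-224\right) 2}{227567} = \left(-867373\right) \left(- \frac{1}{302904}\right) - \frac{448}{227567} = \frac{867373}{302904} - \frac{448}{227567} = \frac{197249770499}{68930954568} \approx 2.8616$)
$\left(\left(199 \cdot 540 + 298\right) + l\right) + 2424311 = \left(\left(199 \cdot 540 + 298\right) + \frac{197249770499}{68930954568}\right) + 2424311 = \left(\left(107460 + 298\right) + \frac{197249770499}{68930954568}\right) + 2424311 = \left(107758 + \frac{197249770499}{68930954568}\right) + 2424311 = \frac{7428059052109043}{68930954568} + 2424311 = \frac{174538130451811691}{68930954568}$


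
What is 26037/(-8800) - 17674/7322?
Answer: -15735187/2928800 ≈ -5.3726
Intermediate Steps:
26037/(-8800) - 17674/7322 = 26037*(-1/8800) - 17674*1/7322 = -2367/800 - 8837/3661 = -15735187/2928800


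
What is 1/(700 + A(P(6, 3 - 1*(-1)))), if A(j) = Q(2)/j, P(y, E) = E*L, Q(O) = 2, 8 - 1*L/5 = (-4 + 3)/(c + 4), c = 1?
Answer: 82/57401 ≈ 0.0014285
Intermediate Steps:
L = 41 (L = 40 - 5*(-4 + 3)/(1 + 4) = 40 - (-5)/5 = 40 - 5*(-1/5) = 40 + 1 = 41)
P(y, E) = 41*E (P(y, E) = E*41 = 41*E)
A(j) = 2/j
1/(700 + A(P(6, 3 - 1*(-1)))) = 1/(700 + 2/((41*(3 - 1*(-1))))) = 1/(700 + 2/((41*(3 + 1)))) = 1/(700 + 2/((41*4))) = 1/(700 + 2/164) = 1/(700 + 2*(1/164)) = 1/(700 + 1/82) = 1/(57401/82) = 82/57401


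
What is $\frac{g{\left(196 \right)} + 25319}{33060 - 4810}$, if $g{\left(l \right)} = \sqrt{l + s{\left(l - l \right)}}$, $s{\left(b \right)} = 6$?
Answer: $\frac{25319}{28250} + \frac{\sqrt{202}}{28250} \approx 0.89675$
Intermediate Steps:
$g{\left(l \right)} = \sqrt{6 + l}$ ($g{\left(l \right)} = \sqrt{l + 6} = \sqrt{6 + l}$)
$\frac{g{\left(196 \right)} + 25319}{33060 - 4810} = \frac{\sqrt{6 + 196} + 25319}{33060 - 4810} = \frac{\sqrt{202} + 25319}{28250} = \left(25319 + \sqrt{202}\right) \frac{1}{28250} = \frac{25319}{28250} + \frac{\sqrt{202}}{28250}$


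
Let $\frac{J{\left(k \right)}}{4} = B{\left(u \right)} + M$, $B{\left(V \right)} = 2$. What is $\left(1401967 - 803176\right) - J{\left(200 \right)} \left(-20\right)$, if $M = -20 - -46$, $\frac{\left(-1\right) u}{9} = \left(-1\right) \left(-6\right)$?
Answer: $601031$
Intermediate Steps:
$u = -54$ ($u = - 9 \left(\left(-1\right) \left(-6\right)\right) = \left(-9\right) 6 = -54$)
$M = 26$ ($M = -20 + 46 = 26$)
$J{\left(k \right)} = 112$ ($J{\left(k \right)} = 4 \left(2 + 26\right) = 4 \cdot 28 = 112$)
$\left(1401967 - 803176\right) - J{\left(200 \right)} \left(-20\right) = \left(1401967 - 803176\right) - 112 \left(-20\right) = \left(1401967 - 803176\right) - -2240 = 598791 + 2240 = 601031$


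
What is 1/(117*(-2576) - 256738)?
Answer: -1/558130 ≈ -1.7917e-6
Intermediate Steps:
1/(117*(-2576) - 256738) = 1/(-301392 - 256738) = 1/(-558130) = -1/558130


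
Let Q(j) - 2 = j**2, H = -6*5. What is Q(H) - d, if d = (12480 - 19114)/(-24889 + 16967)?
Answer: 3569505/3961 ≈ 901.16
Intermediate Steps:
H = -30
d = 3317/3961 (d = -6634/(-7922) = -6634*(-1/7922) = 3317/3961 ≈ 0.83741)
Q(j) = 2 + j**2
Q(H) - d = (2 + (-30)**2) - 1*3317/3961 = (2 + 900) - 3317/3961 = 902 - 3317/3961 = 3569505/3961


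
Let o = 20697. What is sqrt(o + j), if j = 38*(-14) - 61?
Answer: 2*sqrt(5026) ≈ 141.79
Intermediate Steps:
j = -593 (j = -532 - 61 = -593)
sqrt(o + j) = sqrt(20697 - 593) = sqrt(20104) = 2*sqrt(5026)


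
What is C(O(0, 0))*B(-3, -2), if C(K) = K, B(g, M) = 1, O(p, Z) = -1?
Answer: -1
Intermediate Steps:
C(O(0, 0))*B(-3, -2) = -1*1 = -1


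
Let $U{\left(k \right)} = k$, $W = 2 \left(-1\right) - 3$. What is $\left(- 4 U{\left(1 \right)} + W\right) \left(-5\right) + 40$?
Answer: $85$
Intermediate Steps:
$W = -5$ ($W = -2 - 3 = -5$)
$\left(- 4 U{\left(1 \right)} + W\right) \left(-5\right) + 40 = \left(\left(-4\right) 1 - 5\right) \left(-5\right) + 40 = \left(-4 - 5\right) \left(-5\right) + 40 = \left(-9\right) \left(-5\right) + 40 = 45 + 40 = 85$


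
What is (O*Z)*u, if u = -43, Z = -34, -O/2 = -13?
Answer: 38012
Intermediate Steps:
O = 26 (O = -2*(-13) = 26)
(O*Z)*u = (26*(-34))*(-43) = -884*(-43) = 38012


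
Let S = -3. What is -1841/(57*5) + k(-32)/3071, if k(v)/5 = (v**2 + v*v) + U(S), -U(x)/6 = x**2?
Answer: -2812261/875235 ≈ -3.2132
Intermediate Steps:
U(x) = -6*x**2
k(v) = -270 + 10*v**2 (k(v) = 5*((v**2 + v*v) - 6*(-3)**2) = 5*((v**2 + v**2) - 6*9) = 5*(2*v**2 - 54) = 5*(-54 + 2*v**2) = -270 + 10*v**2)
-1841/(57*5) + k(-32)/3071 = -1841/(57*5) + (-270 + 10*(-32)**2)/3071 = -1841/285 + (-270 + 10*1024)*(1/3071) = -1841*1/285 + (-270 + 10240)*(1/3071) = -1841/285 + 9970*(1/3071) = -1841/285 + 9970/3071 = -2812261/875235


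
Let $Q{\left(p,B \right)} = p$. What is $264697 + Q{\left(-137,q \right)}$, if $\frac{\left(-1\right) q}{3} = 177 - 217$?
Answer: $264560$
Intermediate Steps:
$q = 120$ ($q = - 3 \left(177 - 217\right) = \left(-3\right) \left(-40\right) = 120$)
$264697 + Q{\left(-137,q \right)} = 264697 - 137 = 264560$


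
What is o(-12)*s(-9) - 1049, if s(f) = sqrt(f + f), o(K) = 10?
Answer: -1049 + 30*I*sqrt(2) ≈ -1049.0 + 42.426*I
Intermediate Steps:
s(f) = sqrt(2)*sqrt(f) (s(f) = sqrt(2*f) = sqrt(2)*sqrt(f))
o(-12)*s(-9) - 1049 = 10*(sqrt(2)*sqrt(-9)) - 1049 = 10*(sqrt(2)*(3*I)) - 1049 = 10*(3*I*sqrt(2)) - 1049 = 30*I*sqrt(2) - 1049 = -1049 + 30*I*sqrt(2)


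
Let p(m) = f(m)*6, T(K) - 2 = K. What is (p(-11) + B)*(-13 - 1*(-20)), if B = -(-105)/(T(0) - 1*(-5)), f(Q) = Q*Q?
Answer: 5187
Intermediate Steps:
T(K) = 2 + K
f(Q) = Q**2
p(m) = 6*m**2 (p(m) = m**2*6 = 6*m**2)
B = 15 (B = -(-105)/((2 + 0) - 1*(-5)) = -(-105)/(2 + 5) = -(-105)/7 = -5*(-3) = 15)
(p(-11) + B)*(-13 - 1*(-20)) = (6*(-11)**2 + 15)*(-13 - 1*(-20)) = (6*121 + 15)*(-13 + 20) = (726 + 15)*7 = 741*7 = 5187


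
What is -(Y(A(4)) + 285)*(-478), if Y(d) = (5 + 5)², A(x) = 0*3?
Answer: 184030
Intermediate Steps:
A(x) = 0
Y(d) = 100 (Y(d) = 10² = 100)
-(Y(A(4)) + 285)*(-478) = -(100 + 285)*(-478) = -385*(-478) = -1*(-184030) = 184030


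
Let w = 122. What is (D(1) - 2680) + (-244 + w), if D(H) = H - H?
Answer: -2802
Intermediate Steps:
D(H) = 0
(D(1) - 2680) + (-244 + w) = (0 - 2680) + (-244 + 122) = -2680 - 122 = -2802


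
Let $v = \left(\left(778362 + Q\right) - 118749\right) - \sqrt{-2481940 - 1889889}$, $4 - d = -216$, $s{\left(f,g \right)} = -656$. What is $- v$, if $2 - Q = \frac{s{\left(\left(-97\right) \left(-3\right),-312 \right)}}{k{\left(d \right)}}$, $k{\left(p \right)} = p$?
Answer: $- \frac{36278989}{55} + 7 i \sqrt{89221} \approx -6.5962 \cdot 10^{5} + 2090.9 i$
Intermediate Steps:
$d = 220$ ($d = 4 - -216 = 4 + 216 = 220$)
$Q = \frac{274}{55}$ ($Q = 2 - - \frac{656}{220} = 2 - \left(-656\right) \frac{1}{220} = 2 - - \frac{164}{55} = 2 + \frac{164}{55} = \frac{274}{55} \approx 4.9818$)
$v = \frac{36278989}{55} - 7 i \sqrt{89221}$ ($v = \left(\left(778362 + \frac{274}{55}\right) - 118749\right) - \sqrt{-2481940 - 1889889} = \left(\frac{42810184}{55} - 118749\right) - \sqrt{-4371829} = \frac{36278989}{55} - 7 i \sqrt{89221} \approx 6.5962 \cdot 10^{5} - 2090.9 i$)
$- v = - (\frac{36278989}{55} - 7 i \sqrt{89221}) = - \frac{36278989}{55} + 7 i \sqrt{89221}$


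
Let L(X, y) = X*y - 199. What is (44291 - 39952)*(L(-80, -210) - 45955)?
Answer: -127367006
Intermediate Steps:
L(X, y) = -199 + X*y
(44291 - 39952)*(L(-80, -210) - 45955) = (44291 - 39952)*((-199 - 80*(-210)) - 45955) = 4339*((-199 + 16800) - 45955) = 4339*(16601 - 45955) = 4339*(-29354) = -127367006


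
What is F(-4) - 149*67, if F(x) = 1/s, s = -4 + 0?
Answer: -39933/4 ≈ -9983.3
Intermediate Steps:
s = -4
F(x) = -¼ (F(x) = 1/(-4) = -¼)
F(-4) - 149*67 = -¼ - 149*67 = -¼ - 9983 = -39933/4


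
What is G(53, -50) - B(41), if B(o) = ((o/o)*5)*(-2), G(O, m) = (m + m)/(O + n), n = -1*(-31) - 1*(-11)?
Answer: 170/19 ≈ 8.9474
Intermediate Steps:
n = 42 (n = 31 + 11 = 42)
G(O, m) = 2*m/(42 + O) (G(O, m) = (m + m)/(O + 42) = (2*m)/(42 + O) = 2*m/(42 + O))
B(o) = -10 (B(o) = (1*5)*(-2) = 5*(-2) = -10)
G(53, -50) - B(41) = 2*(-50)/(42 + 53) - 1*(-10) = 2*(-50)/95 + 10 = 2*(-50)*(1/95) + 10 = -20/19 + 10 = 170/19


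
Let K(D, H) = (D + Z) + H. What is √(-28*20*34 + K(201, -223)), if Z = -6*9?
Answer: 18*I*√59 ≈ 138.26*I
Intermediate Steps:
Z = -54
K(D, H) = -54 + D + H (K(D, H) = (D - 54) + H = (-54 + D) + H = -54 + D + H)
√(-28*20*34 + K(201, -223)) = √(-28*20*34 + (-54 + 201 - 223)) = √(-560*34 - 76) = √(-19040 - 76) = √(-19116) = 18*I*√59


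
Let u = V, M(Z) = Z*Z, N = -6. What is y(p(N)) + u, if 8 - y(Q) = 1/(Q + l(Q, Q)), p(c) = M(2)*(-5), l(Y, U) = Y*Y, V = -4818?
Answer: -1827801/380 ≈ -4810.0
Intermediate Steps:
M(Z) = Z²
l(Y, U) = Y²
p(c) = -20 (p(c) = 2²*(-5) = 4*(-5) = -20)
u = -4818
y(Q) = 8 - 1/(Q + Q²)
y(p(N)) + u = (-1 + 8*(-20) + 8*(-20)²)/((-20)*(1 - 20)) - 4818 = -1/20*(-1 - 160 + 8*400)/(-19) - 4818 = -1/20*(-1/19)*(-1 - 160 + 3200) - 4818 = -1/20*(-1/19)*3039 - 4818 = 3039/380 - 4818 = -1827801/380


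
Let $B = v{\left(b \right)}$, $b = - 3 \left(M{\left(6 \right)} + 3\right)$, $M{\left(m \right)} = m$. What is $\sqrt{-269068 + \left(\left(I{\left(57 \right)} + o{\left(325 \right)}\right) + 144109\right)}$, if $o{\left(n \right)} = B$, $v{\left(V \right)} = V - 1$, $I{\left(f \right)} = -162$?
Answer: $i \sqrt{125149} \approx 353.76 i$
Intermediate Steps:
$b = -27$ ($b = - 3 \left(6 + 3\right) = \left(-3\right) 9 = -27$)
$v{\left(V \right)} = -1 + V$
$B = -28$ ($B = -1 - 27 = -28$)
$o{\left(n \right)} = -28$
$\sqrt{-269068 + \left(\left(I{\left(57 \right)} + o{\left(325 \right)}\right) + 144109\right)} = \sqrt{-269068 + \left(\left(-162 - 28\right) + 144109\right)} = \sqrt{-269068 + \left(-190 + 144109\right)} = \sqrt{-269068 + 143919} = \sqrt{-125149} = i \sqrt{125149}$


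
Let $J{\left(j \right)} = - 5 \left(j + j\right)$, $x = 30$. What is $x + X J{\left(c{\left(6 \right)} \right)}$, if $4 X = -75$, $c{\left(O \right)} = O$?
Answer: $1155$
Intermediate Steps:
$J{\left(j \right)} = - 10 j$ ($J{\left(j \right)} = - 5 \cdot 2 j = - 10 j$)
$X = - \frac{75}{4}$ ($X = \frac{1}{4} \left(-75\right) = - \frac{75}{4} \approx -18.75$)
$x + X J{\left(c{\left(6 \right)} \right)} = 30 - \frac{75 \left(\left(-10\right) 6\right)}{4} = 30 - -1125 = 30 + 1125 = 1155$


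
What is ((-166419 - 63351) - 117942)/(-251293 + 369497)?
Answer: -86928/29551 ≈ -2.9416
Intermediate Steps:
((-166419 - 63351) - 117942)/(-251293 + 369497) = (-229770 - 117942)/118204 = -347712*1/118204 = -86928/29551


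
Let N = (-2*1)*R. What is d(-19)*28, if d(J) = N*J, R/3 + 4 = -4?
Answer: -25536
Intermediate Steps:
R = -24 (R = -12 + 3*(-4) = -12 - 12 = -24)
N = 48 (N = -2*1*(-24) = -2*(-24) = 48)
d(J) = 48*J
d(-19)*28 = (48*(-19))*28 = -912*28 = -25536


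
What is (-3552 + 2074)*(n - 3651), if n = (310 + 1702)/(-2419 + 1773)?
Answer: 1744452362/323 ≈ 5.4008e+6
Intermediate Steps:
n = -1006/323 (n = 2012/(-646) = 2012*(-1/646) = -1006/323 ≈ -3.1146)
(-3552 + 2074)*(n - 3651) = (-3552 + 2074)*(-1006/323 - 3651) = -1478*(-1180279/323) = 1744452362/323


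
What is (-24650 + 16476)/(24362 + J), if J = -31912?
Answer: 4087/3775 ≈ 1.0826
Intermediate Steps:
(-24650 + 16476)/(24362 + J) = (-24650 + 16476)/(24362 - 31912) = -8174/(-7550) = -8174*(-1/7550) = 4087/3775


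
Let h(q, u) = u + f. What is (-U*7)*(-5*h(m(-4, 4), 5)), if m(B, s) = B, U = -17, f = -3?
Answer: -1190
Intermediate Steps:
h(q, u) = -3 + u (h(q, u) = u - 3 = -3 + u)
(-U*7)*(-5*h(m(-4, 4), 5)) = (-1*(-17)*7)*(-5*(-3 + 5)) = (17*7)*(-5*2) = 119*(-10) = -1190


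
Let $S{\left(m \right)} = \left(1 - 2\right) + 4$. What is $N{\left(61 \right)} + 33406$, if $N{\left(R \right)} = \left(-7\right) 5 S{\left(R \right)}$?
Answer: $33301$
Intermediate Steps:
$S{\left(m \right)} = 3$ ($S{\left(m \right)} = -1 + 4 = 3$)
$N{\left(R \right)} = -105$ ($N{\left(R \right)} = \left(-7\right) 5 \cdot 3 = \left(-35\right) 3 = -105$)
$N{\left(61 \right)} + 33406 = -105 + 33406 = 33301$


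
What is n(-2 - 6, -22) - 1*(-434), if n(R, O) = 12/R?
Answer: 865/2 ≈ 432.50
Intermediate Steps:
n(-2 - 6, -22) - 1*(-434) = 12/(-2 - 6) - 1*(-434) = 12/(-8) + 434 = 12*(-1/8) + 434 = -3/2 + 434 = 865/2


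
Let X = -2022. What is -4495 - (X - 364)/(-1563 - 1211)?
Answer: -6235758/1387 ≈ -4495.9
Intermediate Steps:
-4495 - (X - 364)/(-1563 - 1211) = -4495 - (-2022 - 364)/(-1563 - 1211) = -4495 - (-2386)/(-2774) = -4495 - (-2386)*(-1)/2774 = -4495 - 1*1193/1387 = -4495 - 1193/1387 = -6235758/1387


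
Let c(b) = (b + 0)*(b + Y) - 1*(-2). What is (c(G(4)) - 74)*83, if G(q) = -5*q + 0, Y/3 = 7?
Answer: -7636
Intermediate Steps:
Y = 21 (Y = 3*7 = 21)
G(q) = -5*q
c(b) = 2 + b*(21 + b) (c(b) = (b + 0)*(b + 21) - 1*(-2) = b*(21 + b) + 2 = 2 + b*(21 + b))
(c(G(4)) - 74)*83 = ((2 + (-5*4)² + 21*(-5*4)) - 74)*83 = ((2 + (-20)² + 21*(-20)) - 74)*83 = ((2 + 400 - 420) - 74)*83 = (-18 - 74)*83 = -92*83 = -7636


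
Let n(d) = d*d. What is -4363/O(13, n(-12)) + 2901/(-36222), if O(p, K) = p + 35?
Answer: -26362639/289776 ≈ -90.976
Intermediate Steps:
n(d) = d²
O(p, K) = 35 + p
-4363/O(13, n(-12)) + 2901/(-36222) = -4363/(35 + 13) + 2901/(-36222) = -4363/48 + 2901*(-1/36222) = -4363*1/48 - 967/12074 = -4363/48 - 967/12074 = -26362639/289776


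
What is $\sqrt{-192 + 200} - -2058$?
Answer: $2058 + 2 \sqrt{2} \approx 2060.8$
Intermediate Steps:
$\sqrt{-192 + 200} - -2058 = \sqrt{8} + 2058 = 2 \sqrt{2} + 2058 = 2058 + 2 \sqrt{2}$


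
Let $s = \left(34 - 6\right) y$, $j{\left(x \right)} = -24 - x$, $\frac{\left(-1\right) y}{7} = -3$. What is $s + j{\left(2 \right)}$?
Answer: $562$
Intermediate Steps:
$y = 21$ ($y = \left(-7\right) \left(-3\right) = 21$)
$s = 588$ ($s = \left(34 - 6\right) 21 = 28 \cdot 21 = 588$)
$s + j{\left(2 \right)} = 588 - 26 = 562$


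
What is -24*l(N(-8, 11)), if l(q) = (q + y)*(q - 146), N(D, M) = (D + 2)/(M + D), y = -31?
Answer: -117216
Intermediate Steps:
N(D, M) = (2 + D)/(D + M)
l(q) = (-146 + q)*(-31 + q) (l(q) = (q - 31)*(q - 146) = (-31 + q)*(-146 + q) = (-146 + q)*(-31 + q))
-24*l(N(-8, 11)) = -24*(4526 + ((2 - 8)/(-8 + 11))² - 177*(2 - 8)/(-8 + 11)) = -24*(4526 + (-6/3)² - 177*(-6)/3) = -24*(4526 + ((⅓)*(-6))² - 59*(-6)) = -24*(4526 + (-2)² - 177*(-2)) = -24*(4526 + 4 + 354) = -24*4884 = -117216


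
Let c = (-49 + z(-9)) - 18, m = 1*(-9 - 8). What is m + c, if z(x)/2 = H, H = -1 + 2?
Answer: -82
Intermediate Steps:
H = 1
z(x) = 2 (z(x) = 2*1 = 2)
m = -17 (m = 1*(-17) = -17)
c = -65 (c = (-49 + 2) - 18 = -47 - 18 = -65)
m + c = -17 - 65 = -82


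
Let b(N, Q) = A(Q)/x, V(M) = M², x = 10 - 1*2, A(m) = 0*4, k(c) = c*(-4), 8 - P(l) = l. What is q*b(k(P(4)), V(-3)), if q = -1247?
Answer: 0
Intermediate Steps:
P(l) = 8 - l
k(c) = -4*c
A(m) = 0
x = 8 (x = 10 - 2 = 8)
b(N, Q) = 0 (b(N, Q) = 0/8 = 0*(⅛) = 0)
q*b(k(P(4)), V(-3)) = -1247*0 = 0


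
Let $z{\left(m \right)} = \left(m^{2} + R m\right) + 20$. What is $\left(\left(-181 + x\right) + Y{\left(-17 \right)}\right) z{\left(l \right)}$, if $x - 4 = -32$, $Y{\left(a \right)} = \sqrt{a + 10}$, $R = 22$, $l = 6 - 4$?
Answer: $-14212 + 68 i \sqrt{7} \approx -14212.0 + 179.91 i$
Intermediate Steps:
$l = 2$
$z{\left(m \right)} = 20 + m^{2} + 22 m$ ($z{\left(m \right)} = \left(m^{2} + 22 m\right) + 20 = 20 + m^{2} + 22 m$)
$Y{\left(a \right)} = \sqrt{10 + a}$
$x = -28$ ($x = 4 - 32 = -28$)
$\left(\left(-181 + x\right) + Y{\left(-17 \right)}\right) z{\left(l \right)} = \left(\left(-181 - 28\right) + \sqrt{10 - 17}\right) \left(20 + 2^{2} + 22 \cdot 2\right) = \left(-209 + \sqrt{-7}\right) \left(20 + 4 + 44\right) = \left(-209 + i \sqrt{7}\right) 68 = -14212 + 68 i \sqrt{7}$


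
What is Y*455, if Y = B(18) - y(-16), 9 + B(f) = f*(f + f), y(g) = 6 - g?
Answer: 280735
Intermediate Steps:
B(f) = -9 + 2*f² (B(f) = -9 + f*(f + f) = -9 + f*(2*f) = -9 + 2*f²)
Y = 617 (Y = (-9 + 2*18²) - (6 - 1*(-16)) = (-9 + 2*324) - (6 + 16) = (-9 + 648) - 1*22 = 639 - 22 = 617)
Y*455 = 617*455 = 280735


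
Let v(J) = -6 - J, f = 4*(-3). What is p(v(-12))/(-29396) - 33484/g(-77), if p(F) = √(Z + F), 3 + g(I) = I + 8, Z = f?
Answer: 8371/18 - I*√6/29396 ≈ 465.06 - 8.3327e-5*I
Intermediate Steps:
f = -12
Z = -12
g(I) = 5 + I (g(I) = -3 + (I + 8) = -3 + (8 + I) = 5 + I)
p(F) = √(-12 + F)
p(v(-12))/(-29396) - 33484/g(-77) = √(-12 + (-6 - 1*(-12)))/(-29396) - 33484/(5 - 77) = √(-12 + (-6 + 12))*(-1/29396) - 33484/(-72) = √(-12 + 6)*(-1/29396) - 33484*(-1/72) = √(-6)*(-1/29396) + 8371/18 = (I*√6)*(-1/29396) + 8371/18 = -I*√6/29396 + 8371/18 = 8371/18 - I*√6/29396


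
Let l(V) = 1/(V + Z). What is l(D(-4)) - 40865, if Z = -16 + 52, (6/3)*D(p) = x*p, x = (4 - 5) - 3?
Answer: -1798059/44 ≈ -40865.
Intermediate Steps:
x = -4 (x = -1 - 3 = -4)
D(p) = -2*p (D(p) = (-4*p)/2 = -2*p)
Z = 36
l(V) = 1/(36 + V) (l(V) = 1/(V + 36) = 1/(36 + V))
l(D(-4)) - 40865 = 1/(36 - 2*(-4)) - 40865 = 1/(36 + 8) - 40865 = 1/44 - 40865 = -1798059/44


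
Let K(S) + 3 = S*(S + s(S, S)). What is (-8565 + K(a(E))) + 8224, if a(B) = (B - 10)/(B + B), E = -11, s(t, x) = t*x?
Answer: -3643949/10648 ≈ -342.22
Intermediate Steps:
a(B) = (-10 + B)/(2*B) (a(B) = (-10 + B)/((2*B)) = (-10 + B)*(1/(2*B)) = (-10 + B)/(2*B))
K(S) = -3 + S*(S + S²) (K(S) = -3 + S*(S + S*S) = -3 + S*(S + S²))
(-8565 + K(a(E))) + 8224 = (-8565 + (-3 + ((½)*(-10 - 11)/(-11))² + ((½)*(-10 - 11)/(-11))³)) + 8224 = (-8565 + (-3 + ((½)*(-1/11)*(-21))² + ((½)*(-1/11)*(-21))³)) + 8224 = (-8565 + (-3 + (21/22)² + (21/22)³)) + 8224 = (-8565 + (-3 + 441/484 + 9261/10648)) + 8224 = (-8565 - 12981/10648) + 8224 = -91213101/10648 + 8224 = -3643949/10648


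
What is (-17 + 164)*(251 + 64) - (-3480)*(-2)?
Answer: 39345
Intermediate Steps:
(-17 + 164)*(251 + 64) - (-3480)*(-2) = 147*315 - 116*60 = 46305 - 6960 = 39345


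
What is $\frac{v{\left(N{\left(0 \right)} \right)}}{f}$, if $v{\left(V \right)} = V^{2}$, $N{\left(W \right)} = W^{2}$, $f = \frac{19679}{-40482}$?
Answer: $0$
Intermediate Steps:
$f = - \frac{19679}{40482}$ ($f = 19679 \left(- \frac{1}{40482}\right) = - \frac{19679}{40482} \approx -0.48612$)
$\frac{v{\left(N{\left(0 \right)} \right)}}{f} = \frac{\left(0^{2}\right)^{2}}{- \frac{19679}{40482}} = 0^{2} \left(- \frac{40482}{19679}\right) = 0 \left(- \frac{40482}{19679}\right) = 0$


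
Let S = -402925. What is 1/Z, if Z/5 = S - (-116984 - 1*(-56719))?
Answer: -1/1713300 ≈ -5.8367e-7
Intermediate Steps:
Z = -1713300 (Z = 5*(-402925 - (-116984 - 1*(-56719))) = 5*(-402925 - (-116984 + 56719)) = 5*(-402925 - 1*(-60265)) = 5*(-402925 + 60265) = 5*(-342660) = -1713300)
1/Z = 1/(-1713300) = -1/1713300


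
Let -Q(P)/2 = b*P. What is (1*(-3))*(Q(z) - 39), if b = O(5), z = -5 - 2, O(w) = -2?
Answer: 201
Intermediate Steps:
z = -7
b = -2
Q(P) = 4*P (Q(P) = -(-4)*P = 4*P)
(1*(-3))*(Q(z) - 39) = (1*(-3))*(4*(-7) - 39) = -3*(-28 - 39) = -3*(-67) = 201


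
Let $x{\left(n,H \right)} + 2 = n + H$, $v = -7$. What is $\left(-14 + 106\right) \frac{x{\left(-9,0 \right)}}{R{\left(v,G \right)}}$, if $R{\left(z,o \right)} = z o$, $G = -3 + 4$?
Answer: $\frac{1012}{7} \approx 144.57$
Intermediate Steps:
$x{\left(n,H \right)} = -2 + H + n$ ($x{\left(n,H \right)} = -2 + \left(n + H\right) = -2 + \left(H + n\right) = -2 + H + n$)
$G = 1$
$R{\left(z,o \right)} = o z$
$\left(-14 + 106\right) \frac{x{\left(-9,0 \right)}}{R{\left(v,G \right)}} = \left(-14 + 106\right) \frac{-2 + 0 - 9}{1 \left(-7\right)} = 92 \left(- \frac{11}{-7}\right) = 92 \left(\left(-11\right) \left(- \frac{1}{7}\right)\right) = 92 \cdot \frac{11}{7} = \frac{1012}{7}$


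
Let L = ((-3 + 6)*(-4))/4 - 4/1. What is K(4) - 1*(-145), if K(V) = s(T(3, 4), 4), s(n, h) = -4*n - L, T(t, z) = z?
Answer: 136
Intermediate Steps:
L = -7 (L = (3*(-4))*(¼) - 4*1 = -12*¼ - 4 = -3 - 4 = -7)
s(n, h) = 7 - 4*n (s(n, h) = -4*n - 1*(-7) = -4*n + 7 = 7 - 4*n)
K(V) = -9 (K(V) = 7 - 4*4 = 7 - 16 = -9)
K(4) - 1*(-145) = -9 - 1*(-145) = -9 + 145 = 136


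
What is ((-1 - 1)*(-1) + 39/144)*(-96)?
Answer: -218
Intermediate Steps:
((-1 - 1)*(-1) + 39/144)*(-96) = (-2*(-1) + 39*(1/144))*(-96) = (2 + 13/48)*(-96) = (109/48)*(-96) = -218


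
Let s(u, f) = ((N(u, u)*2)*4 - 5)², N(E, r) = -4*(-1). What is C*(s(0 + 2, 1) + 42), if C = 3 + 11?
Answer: 10794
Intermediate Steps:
N(E, r) = 4
C = 14
s(u, f) = 729 (s(u, f) = ((4*2)*4 - 5)² = (8*4 - 5)² = (32 - 5)² = 27² = 729)
C*(s(0 + 2, 1) + 42) = 14*(729 + 42) = 14*771 = 10794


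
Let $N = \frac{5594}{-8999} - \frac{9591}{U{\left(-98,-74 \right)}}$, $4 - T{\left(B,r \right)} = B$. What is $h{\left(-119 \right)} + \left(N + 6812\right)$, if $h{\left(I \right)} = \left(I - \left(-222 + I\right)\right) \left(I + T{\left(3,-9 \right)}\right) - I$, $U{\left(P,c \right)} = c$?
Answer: $- \frac{12743168937}{665926} \approx -19136.0$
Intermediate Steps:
$T{\left(B,r \right)} = 4 - B$
$N = \frac{85895453}{665926}$ ($N = \frac{5594}{-8999} - \frac{9591}{-74} = 5594 \left(- \frac{1}{8999}\right) - - \frac{9591}{74} = - \frac{5594}{8999} + \frac{9591}{74} = \frac{85895453}{665926} \approx 128.99$)
$h{\left(I \right)} = 222 + 221 I$ ($h{\left(I \right)} = \left(I - \left(-222 + I\right)\right) \left(I + \left(4 - 3\right)\right) - I = 222 \left(I + \left(4 - 3\right)\right) - I = 222 \left(I + 1\right) - I = 222 \left(1 + I\right) - I = \left(222 + 222 I\right) - I = 222 + 221 I$)
$h{\left(-119 \right)} + \left(N + 6812\right) = \left(222 + 221 \left(-119\right)\right) + \left(\frac{85895453}{665926} + 6812\right) = \left(222 - 26299\right) + \frac{4622183365}{665926} = -26077 + \frac{4622183365}{665926} = - \frac{12743168937}{665926}$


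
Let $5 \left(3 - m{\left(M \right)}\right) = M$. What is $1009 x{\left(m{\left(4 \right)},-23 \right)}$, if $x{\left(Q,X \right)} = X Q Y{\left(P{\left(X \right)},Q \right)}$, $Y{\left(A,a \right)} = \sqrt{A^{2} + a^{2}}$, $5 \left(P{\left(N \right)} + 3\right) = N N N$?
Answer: $- \frac{255277 \sqrt{148401245}}{25} \approx -1.2439 \cdot 10^{8}$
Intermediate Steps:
$m{\left(M \right)} = 3 - \frac{M}{5}$
$P{\left(N \right)} = -3 + \frac{N^{3}}{5}$ ($P{\left(N \right)} = -3 + \frac{N N N}{5} = -3 + \frac{N N^{2}}{5} = -3 + \frac{N^{3}}{5}$)
$x{\left(Q,X \right)} = Q X \sqrt{Q^{2} + \left(-3 + \frac{X^{3}}{5}\right)^{2}}$ ($x{\left(Q,X \right)} = X Q \sqrt{\left(-3 + \frac{X^{3}}{5}\right)^{2} + Q^{2}} = Q X \sqrt{Q^{2} + \left(-3 + \frac{X^{3}}{5}\right)^{2}}$)
$1009 x{\left(m{\left(4 \right)},-23 \right)} = 1009 \cdot \frac{1}{5} \left(3 - \frac{4}{5}\right) \left(-23\right) \sqrt{\left(-15 + \left(-23\right)^{3}\right)^{2} + 25 \left(3 - \frac{4}{5}\right)^{2}} = 1009 \cdot \frac{1}{5} \left(3 - \frac{4}{5}\right) \left(-23\right) \sqrt{\left(-15 - 12167\right)^{2} + 25 \left(3 - \frac{4}{5}\right)^{2}} = 1009 \cdot \frac{1}{5} \cdot \frac{11}{5} \left(-23\right) \sqrt{\left(-12182\right)^{2} + 25 \left(\frac{11}{5}\right)^{2}} = 1009 \cdot \frac{1}{5} \cdot \frac{11}{5} \left(-23\right) \sqrt{148401124 + 25 \cdot \frac{121}{25}} = 1009 \cdot \frac{1}{5} \cdot \frac{11}{5} \left(-23\right) \sqrt{148401124 + 121} = 1009 \cdot \frac{1}{5} \cdot \frac{11}{5} \left(-23\right) \sqrt{148401245} = 1009 \left(- \frac{253 \sqrt{148401245}}{25}\right) = - \frac{255277 \sqrt{148401245}}{25}$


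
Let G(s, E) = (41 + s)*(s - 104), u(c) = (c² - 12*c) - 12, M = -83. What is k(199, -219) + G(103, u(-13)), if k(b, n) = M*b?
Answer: -16661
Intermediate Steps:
u(c) = -12 + c² - 12*c
k(b, n) = -83*b
G(s, E) = (-104 + s)*(41 + s) (G(s, E) = (41 + s)*(-104 + s) = (-104 + s)*(41 + s))
k(199, -219) + G(103, u(-13)) = -83*199 + (-4264 + 103² - 63*103) = -16517 + (-4264 + 10609 - 6489) = -16517 - 144 = -16661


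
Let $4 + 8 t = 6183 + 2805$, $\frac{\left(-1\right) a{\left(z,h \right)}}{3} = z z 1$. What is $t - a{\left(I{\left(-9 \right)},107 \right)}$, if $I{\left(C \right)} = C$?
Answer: $1366$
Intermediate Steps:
$a{\left(z,h \right)} = - 3 z^{2}$ ($a{\left(z,h \right)} = - 3 z z 1 = - 3 z^{2} \cdot 1 = - 3 z^{2}$)
$t = 1123$ ($t = - \frac{1}{2} + \frac{6183 + 2805}{8} = - \frac{1}{2} + \frac{1}{8} \cdot 8988 = - \frac{1}{2} + \frac{2247}{2} = 1123$)
$t - a{\left(I{\left(-9 \right)},107 \right)} = 1123 - - 3 \left(-9\right)^{2} = 1123 - \left(-3\right) 81 = 1123 - -243 = 1123 + 243 = 1366$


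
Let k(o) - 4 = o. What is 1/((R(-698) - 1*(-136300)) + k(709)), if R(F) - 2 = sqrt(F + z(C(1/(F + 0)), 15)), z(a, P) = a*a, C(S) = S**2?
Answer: 32522940569456240/4456130867806727579567 - 487204*I*sqrt(165682680855967)/4456130867806727579567 ≈ 7.2985e-6 - 1.4073e-9*I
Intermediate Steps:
z(a, P) = a**2
k(o) = 4 + o
R(F) = 2 + sqrt(F + F**(-4)) (R(F) = 2 + sqrt(F + ((1/(F + 0))**2)**2) = 2 + sqrt(F + ((1/F)**2)**2) = 2 + sqrt(F + (F**(-2))**2) = 2 + sqrt(F + F**(-4)))
1/((R(-698) - 1*(-136300)) + k(709)) = 1/(((2 + sqrt(-698 + (-698)**(-4))) - 1*(-136300)) + (4 + 709)) = 1/(((2 + sqrt(-698 + 1/237367737616)) + 136300) + 713) = 1/(((2 + sqrt(-165682680855967/237367737616)) + 136300) + 713) = 1/(((2 + I*sqrt(165682680855967)/487204) + 136300) + 713) = 1/((136302 + I*sqrt(165682680855967)/487204) + 713) = 1/(137015 + I*sqrt(165682680855967)/487204)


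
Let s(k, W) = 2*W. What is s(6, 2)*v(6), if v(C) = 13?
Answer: 52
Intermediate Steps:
s(6, 2)*v(6) = (2*2)*13 = 4*13 = 52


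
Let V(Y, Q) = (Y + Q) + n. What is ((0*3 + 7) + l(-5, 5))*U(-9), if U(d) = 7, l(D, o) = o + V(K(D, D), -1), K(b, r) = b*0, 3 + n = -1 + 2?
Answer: 63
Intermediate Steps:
n = -2 (n = -3 + (-1 + 2) = -3 + 1 = -2)
K(b, r) = 0
V(Y, Q) = -2 + Q + Y (V(Y, Q) = (Y + Q) - 2 = (Q + Y) - 2 = -2 + Q + Y)
l(D, o) = -3 + o (l(D, o) = o + (-2 - 1 + 0) = o - 3 = -3 + o)
((0*3 + 7) + l(-5, 5))*U(-9) = ((0*3 + 7) + (-3 + 5))*7 = ((0 + 7) + 2)*7 = (7 + 2)*7 = 9*7 = 63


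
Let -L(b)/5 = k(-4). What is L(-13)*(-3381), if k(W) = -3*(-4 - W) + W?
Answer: -67620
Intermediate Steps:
k(W) = 12 + 4*W (k(W) = (12 + 3*W) + W = 12 + 4*W)
L(b) = 20 (L(b) = -5*(12 + 4*(-4)) = -5*(12 - 16) = -5*(-4) = 20)
L(-13)*(-3381) = 20*(-3381) = -67620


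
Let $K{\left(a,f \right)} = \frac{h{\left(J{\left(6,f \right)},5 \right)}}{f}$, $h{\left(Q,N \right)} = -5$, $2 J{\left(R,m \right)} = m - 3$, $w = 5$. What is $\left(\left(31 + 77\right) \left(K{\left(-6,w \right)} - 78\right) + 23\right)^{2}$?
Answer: $72403081$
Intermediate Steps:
$J{\left(R,m \right)} = - \frac{3}{2} + \frac{m}{2}$ ($J{\left(R,m \right)} = \frac{m - 3}{2} = \frac{-3 + m}{2} = - \frac{3}{2} + \frac{m}{2}$)
$K{\left(a,f \right)} = - \frac{5}{f}$
$\left(\left(31 + 77\right) \left(K{\left(-6,w \right)} - 78\right) + 23\right)^{2} = \left(\left(31 + 77\right) \left(- \frac{5}{5} - 78\right) + 23\right)^{2} = \left(108 \left(\left(-5\right) \frac{1}{5} - 78\right) + 23\right)^{2} = \left(108 \left(-1 - 78\right) + 23\right)^{2} = \left(108 \left(-79\right) + 23\right)^{2} = \left(-8532 + 23\right)^{2} = \left(-8509\right)^{2} = 72403081$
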